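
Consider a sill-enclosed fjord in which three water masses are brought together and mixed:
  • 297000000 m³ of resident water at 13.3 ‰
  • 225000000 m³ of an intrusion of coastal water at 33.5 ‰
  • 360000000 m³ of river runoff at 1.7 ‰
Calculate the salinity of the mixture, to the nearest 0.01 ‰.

Salt balance:
salt = 297,000,000×13.3 + 225,000,000×33.5 + 360,000,000×1.7 = 3,950,100,000 + 7,537,500,000 + 612,000,000 = 12,099,600,000
volume = 297,000,000 + 225,000,000 + 360,000,000 = 882,000,000 m³
S = 12,099,600,000 / 882,000,000 = 13.7184 ‰

13.72 ‰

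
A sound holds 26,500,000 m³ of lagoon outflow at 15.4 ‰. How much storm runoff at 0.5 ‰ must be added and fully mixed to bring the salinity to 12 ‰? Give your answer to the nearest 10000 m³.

Salt balance: 26,500,000×15.4 + V×0.5 = (26,500,000+V)×12
408,100,000 + 0.5V = 318,000,000 + 12V
90,100,000 = 11.5V
V = 7,834,782.61 m³

7830000 m³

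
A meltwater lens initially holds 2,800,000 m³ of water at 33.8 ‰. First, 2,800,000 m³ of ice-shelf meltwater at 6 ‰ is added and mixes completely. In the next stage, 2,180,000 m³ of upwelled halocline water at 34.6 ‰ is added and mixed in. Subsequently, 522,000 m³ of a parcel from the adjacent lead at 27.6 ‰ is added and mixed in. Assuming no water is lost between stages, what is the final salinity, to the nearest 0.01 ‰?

Weighted by volume,
Initial salt = 2,800,000×33.8 = 94,640,000
After stage 1: salt = 94,640,000 + 2,800,000×6 = 111,440,000; volume = 5,600,000 m³; S = 19.9 ‰
After stage 2: salt = 111,440,000 + 2,180,000×34.6 = 186,868,000; volume = 7,780,000 m³; S = 24.019 ‰
After stage 3: salt = 186,868,000 + 522,000×27.6 = 201,275,200; volume = 8,302,000 m³
S = 201,275,200 / 8,302,000 = 24.2442 ‰

24.24 ‰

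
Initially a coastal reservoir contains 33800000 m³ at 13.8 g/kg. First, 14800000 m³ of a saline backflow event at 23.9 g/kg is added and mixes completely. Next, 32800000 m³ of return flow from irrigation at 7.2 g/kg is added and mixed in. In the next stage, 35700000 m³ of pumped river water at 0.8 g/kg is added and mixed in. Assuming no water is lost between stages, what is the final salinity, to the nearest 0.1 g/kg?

Weighted by volume,
Initial salt = 33,800,000×13.8 = 466,440,000
After stage 1: salt = 466,440,000 + 14,800,000×23.9 = 820,160,000; volume = 48,600,000 m³; S = 16.876 g/kg
After stage 2: salt = 820,160,000 + 32,800,000×7.2 = 1,056,320,000; volume = 81,400,000 m³; S = 12.977 g/kg
After stage 3: salt = 1,056,320,000 + 35,700,000×0.8 = 1,084,880,000; volume = 117,100,000 m³
S = 1,084,880,000 / 117,100,000 = 9.2646 g/kg

9.3 g/kg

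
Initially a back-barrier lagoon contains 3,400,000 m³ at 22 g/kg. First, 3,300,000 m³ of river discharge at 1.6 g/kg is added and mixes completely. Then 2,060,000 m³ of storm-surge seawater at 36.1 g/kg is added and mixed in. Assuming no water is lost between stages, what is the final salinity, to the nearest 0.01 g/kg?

Weighted by volume,
Initial salt = 3,400,000×22 = 74,800,000
After stage 1: salt = 74,800,000 + 3,300,000×1.6 = 80,080,000; volume = 6,700,000 m³; S = 11.952 g/kg
After stage 2: salt = 80,080,000 + 2,060,000×36.1 = 154,446,000; volume = 8,760,000 m³
S = 154,446,000 / 8,760,000 = 17.6308 g/kg

17.63 g/kg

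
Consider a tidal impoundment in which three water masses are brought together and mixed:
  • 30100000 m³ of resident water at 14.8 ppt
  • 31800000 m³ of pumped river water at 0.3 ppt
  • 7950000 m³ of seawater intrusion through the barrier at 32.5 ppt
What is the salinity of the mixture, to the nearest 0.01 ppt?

10.21 ppt

Total salt / total volume:
salt = 30,100,000×14.8 + 31,800,000×0.3 + 7,950,000×32.5 = 445,480,000 + 9,540,000 + 258,375,000 = 713,395,000
volume = 30,100,000 + 31,800,000 + 7,950,000 = 69,850,000 m³
S = 713,395,000 / 69,850,000 = 10.2132 ppt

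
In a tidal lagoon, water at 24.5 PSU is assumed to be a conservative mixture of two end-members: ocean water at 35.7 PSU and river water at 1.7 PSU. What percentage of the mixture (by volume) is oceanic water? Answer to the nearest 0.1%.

Let g be the oceanic fraction. Salt balance per unit volume:
g×35.7 + (1−g)×1.7 = 24.5
g = (24.5 − 1.7) / (35.7 − 1.7) = 22.8/34 = 0.6706

67.1%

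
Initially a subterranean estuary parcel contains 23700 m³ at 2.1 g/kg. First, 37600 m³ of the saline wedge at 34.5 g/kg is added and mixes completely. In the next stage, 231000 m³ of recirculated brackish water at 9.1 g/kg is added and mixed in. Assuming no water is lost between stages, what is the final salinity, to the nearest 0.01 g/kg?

11.80 g/kg

Weighted by volume,
Initial salt = 23,700×2.1 = 49,770
After stage 1: salt = 49,770 + 37,600×34.5 = 1,346,970; volume = 61,300 m³; S = 21.973 g/kg
After stage 2: salt = 1,346,970 + 231,000×9.1 = 3,449,070; volume = 292,300 m³
S = 3,449,070 / 292,300 = 11.7998 g/kg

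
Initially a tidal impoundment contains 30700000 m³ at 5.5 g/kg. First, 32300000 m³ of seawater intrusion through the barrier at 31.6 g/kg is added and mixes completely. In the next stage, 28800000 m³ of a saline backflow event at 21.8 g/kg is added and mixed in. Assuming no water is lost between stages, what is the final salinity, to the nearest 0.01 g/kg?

Total salt / total volume:
Initial salt = 30,700,000×5.5 = 168,850,000
After stage 1: salt = 168,850,000 + 32,300,000×31.6 = 1,189,530,000; volume = 63,000,000 m³; S = 18.881 g/kg
After stage 2: salt = 1,189,530,000 + 28,800,000×21.8 = 1,817,370,000; volume = 91,800,000 m³
S = 1,817,370,000 / 91,800,000 = 19.7971 g/kg

19.80 g/kg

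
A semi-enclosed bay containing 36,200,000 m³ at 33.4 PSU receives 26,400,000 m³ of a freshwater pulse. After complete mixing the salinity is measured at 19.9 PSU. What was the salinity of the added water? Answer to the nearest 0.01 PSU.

Salt balance: 36,200,000×33.4 + 26,400,000×S = 62,600,000×19.9
1,209,080,000 + 26,400,000·S = 1,245,740,000
S = (1,245,740,000 − 1,209,080,000) / 26,400,000 = 1.3886 PSU

1.39 PSU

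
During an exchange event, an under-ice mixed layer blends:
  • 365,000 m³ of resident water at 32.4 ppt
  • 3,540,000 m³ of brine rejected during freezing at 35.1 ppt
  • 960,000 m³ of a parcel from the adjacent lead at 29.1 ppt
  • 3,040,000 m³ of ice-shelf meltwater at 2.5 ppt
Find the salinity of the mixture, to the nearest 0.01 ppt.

Mass of salt is conserved:
salt = 365,000×32.4 + 3,540,000×35.1 + 960,000×29.1 + 3,040,000×2.5 = 11,826,000 + 124,254,000 + 27,936,000 + 7,600,000 = 171,616,000
volume = 365,000 + 3,540,000 + 960,000 + 3,040,000 = 7,905,000 m³
S = 171,616,000 / 7,905,000 = 21.7098 ppt

21.71 ppt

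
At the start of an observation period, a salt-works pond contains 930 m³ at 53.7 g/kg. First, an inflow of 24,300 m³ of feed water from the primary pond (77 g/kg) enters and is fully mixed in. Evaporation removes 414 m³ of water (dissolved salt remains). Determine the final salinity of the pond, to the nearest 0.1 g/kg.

77.4 g/kg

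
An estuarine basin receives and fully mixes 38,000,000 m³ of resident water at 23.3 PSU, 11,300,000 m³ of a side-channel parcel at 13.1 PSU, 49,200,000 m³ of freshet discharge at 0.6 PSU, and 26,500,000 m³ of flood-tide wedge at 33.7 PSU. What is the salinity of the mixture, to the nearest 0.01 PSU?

15.65 PSU

Conserving salt mass:
salt = 38,000,000×23.3 + 11,300,000×13.1 + 49,200,000×0.6 + 26,500,000×33.7 = 885,400,000 + 148,030,000 + 29,520,000 + 893,050,000 = 1,956,000,000
volume = 38,000,000 + 11,300,000 + 49,200,000 + 26,500,000 = 125,000,000 m³
S = 1,956,000,000 / 125,000,000 = 15.648 PSU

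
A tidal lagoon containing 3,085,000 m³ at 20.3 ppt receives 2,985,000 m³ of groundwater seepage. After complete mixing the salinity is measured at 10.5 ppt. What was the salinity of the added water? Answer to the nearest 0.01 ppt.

0.37 ppt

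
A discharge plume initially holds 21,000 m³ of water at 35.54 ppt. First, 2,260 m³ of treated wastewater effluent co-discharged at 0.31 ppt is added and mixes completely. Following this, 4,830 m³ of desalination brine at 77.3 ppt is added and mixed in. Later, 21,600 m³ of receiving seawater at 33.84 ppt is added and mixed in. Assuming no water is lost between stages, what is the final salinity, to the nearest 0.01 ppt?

Total salt / total volume:
Initial salt = 21,000×35.54 = 746,340
After stage 1: salt = 746,340 + 2,260×0.31 = 747,040.6; volume = 23,260 m³; S = 32.117 ppt
After stage 2: salt = 747,040.6 + 4,830×77.3 = 1,120,399.6; volume = 28,090 m³; S = 39.886 ppt
After stage 3: salt = 1,120,399.6 + 21,600×33.84 = 1,851,343.6; volume = 49,690 m³
S = 1,851,343.6 / 49,690 = 37.2579 ppt

37.26 ppt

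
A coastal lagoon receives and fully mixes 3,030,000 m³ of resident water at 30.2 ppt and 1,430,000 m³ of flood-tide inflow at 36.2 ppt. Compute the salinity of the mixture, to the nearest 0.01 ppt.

32.12 ppt

Weighted by volume,
salt = 3,030,000×30.2 + 1,430,000×36.2 = 91,506,000 + 51,766,000 = 143,272,000
volume = 3,030,000 + 1,430,000 = 4,460,000 m³
S = 143,272,000 / 4,460,000 = 32.1238 ppt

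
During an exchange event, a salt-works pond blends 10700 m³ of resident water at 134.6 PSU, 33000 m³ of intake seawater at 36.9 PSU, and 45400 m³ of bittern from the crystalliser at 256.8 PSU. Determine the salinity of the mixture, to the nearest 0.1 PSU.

Mass of salt is conserved:
salt = 10,700×134.6 + 33,000×36.9 + 45,400×256.8 = 1,440,220 + 1,217,700 + 11,658,720 = 14,316,640
volume = 10,700 + 33,000 + 45,400 = 89,100 m³
S = 14,316,640 / 89,100 = 160.681 PSU

160.7 PSU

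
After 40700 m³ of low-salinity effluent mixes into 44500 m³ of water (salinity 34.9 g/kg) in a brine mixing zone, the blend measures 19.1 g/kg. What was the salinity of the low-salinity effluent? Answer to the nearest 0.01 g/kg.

1.82 g/kg

Salt balance: 44,500×34.9 + 40,700×S = 85,200×19.1
1,553,050 + 40,700·S = 1,627,320
S = (1,627,320 − 1,553,050) / 40,700 = 1.8248 g/kg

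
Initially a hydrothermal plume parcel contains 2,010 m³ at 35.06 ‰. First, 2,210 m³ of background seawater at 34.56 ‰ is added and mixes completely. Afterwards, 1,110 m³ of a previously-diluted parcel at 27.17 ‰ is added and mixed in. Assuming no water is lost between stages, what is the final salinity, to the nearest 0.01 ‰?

33.21 ‰

Conserving salt mass:
Initial salt = 2,010×35.06 = 70,470.6
After stage 1: salt = 70,470.6 + 2,210×34.56 = 146,848.2; volume = 4,220 m³; S = 34.798 ‰
After stage 2: salt = 146,848.2 + 1,110×27.17 = 177,006.9; volume = 5,330 m³
S = 177,006.9 / 5,330 = 33.2095 ‰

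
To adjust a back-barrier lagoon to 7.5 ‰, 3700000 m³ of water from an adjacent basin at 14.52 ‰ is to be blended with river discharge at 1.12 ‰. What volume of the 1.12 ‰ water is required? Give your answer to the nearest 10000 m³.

4070000 m³

Salt balance: 3,700,000×14.52 + V×1.12 = (3,700,000+V)×7.5
53,724,000 + 1.12V = 27,750,000 + 7.5V
25,974,000 = 6.38V
V = 4,071,159.87 m³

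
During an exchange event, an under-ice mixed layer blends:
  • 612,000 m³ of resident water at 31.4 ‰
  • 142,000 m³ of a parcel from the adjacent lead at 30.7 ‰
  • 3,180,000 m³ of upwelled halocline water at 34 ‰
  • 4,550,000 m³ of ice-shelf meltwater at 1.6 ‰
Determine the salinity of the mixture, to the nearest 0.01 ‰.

Total salt / total volume:
salt = 612,000×31.4 + 142,000×30.7 + 3,180,000×34 + 4,550,000×1.6 = 19,216,800 + 4,359,400 + 108,120,000 + 7,280,000 = 138,976,200
volume = 612,000 + 142,000 + 3,180,000 + 4,550,000 = 8,484,000 m³
S = 138,976,200 / 8,484,000 = 16.381 ‰

16.38 ‰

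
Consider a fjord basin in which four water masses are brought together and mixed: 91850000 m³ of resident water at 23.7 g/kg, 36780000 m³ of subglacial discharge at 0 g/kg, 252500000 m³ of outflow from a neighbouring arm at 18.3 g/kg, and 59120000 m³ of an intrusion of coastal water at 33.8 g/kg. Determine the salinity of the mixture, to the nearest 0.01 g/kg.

19.98 g/kg

Salt balance:
salt = 91,850,000×23.7 + 36,780,000×0 + 252,500,000×18.3 + 59,120,000×33.8 = 2,176,845,000 + 0 + 4,620,750,000 + 1,998,256,000 = 8,795,851,000
volume = 91,850,000 + 36,780,000 + 252,500,000 + 59,120,000 = 440,250,000 m³
S = 8,795,851,000 / 440,250,000 = 19.9792 g/kg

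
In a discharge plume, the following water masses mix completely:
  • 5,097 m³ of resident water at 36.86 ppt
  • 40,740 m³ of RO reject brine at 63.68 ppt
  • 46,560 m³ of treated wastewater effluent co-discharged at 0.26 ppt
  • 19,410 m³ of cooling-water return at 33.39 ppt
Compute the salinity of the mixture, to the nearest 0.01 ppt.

30.79 ppt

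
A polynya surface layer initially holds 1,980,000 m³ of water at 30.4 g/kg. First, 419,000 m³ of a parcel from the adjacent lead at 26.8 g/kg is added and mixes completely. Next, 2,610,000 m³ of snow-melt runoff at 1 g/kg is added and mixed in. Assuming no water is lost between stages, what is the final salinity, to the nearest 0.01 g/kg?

Weighted by volume,
Initial salt = 1,980,000×30.4 = 60,192,000
After stage 1: salt = 60,192,000 + 419,000×26.8 = 71,421,200; volume = 2,399,000 m³; S = 29.771 g/kg
After stage 2: salt = 71,421,200 + 2,610,000×1 = 74,031,200; volume = 5,009,000 m³
S = 74,031,200 / 5,009,000 = 14.7796 g/kg

14.78 g/kg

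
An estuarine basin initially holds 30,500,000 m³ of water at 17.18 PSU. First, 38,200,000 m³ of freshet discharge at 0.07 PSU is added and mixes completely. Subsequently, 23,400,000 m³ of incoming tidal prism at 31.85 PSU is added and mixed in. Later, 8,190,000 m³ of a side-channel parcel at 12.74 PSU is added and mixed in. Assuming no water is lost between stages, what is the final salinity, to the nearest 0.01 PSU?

Mass of salt is conserved:
Initial salt = 30,500,000×17.18 = 523,990,000
After stage 1: salt = 523,990,000 + 38,200,000×0.07 = 526,664,000; volume = 68,700,000 m³; S = 7.666 PSU
After stage 2: salt = 526,664,000 + 23,400,000×31.85 = 1,271,954,000; volume = 92,100,000 m³; S = 13.811 PSU
After stage 3: salt = 1,271,954,000 + 8,190,000×12.74 = 1,376,294,600; volume = 100,290,000 m³
S = 1,376,294,600 / 100,290,000 = 13.7231 PSU

13.72 PSU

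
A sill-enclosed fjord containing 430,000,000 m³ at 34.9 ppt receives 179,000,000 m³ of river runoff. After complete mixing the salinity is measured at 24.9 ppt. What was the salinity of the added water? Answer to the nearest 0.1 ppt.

Salt balance: 430,000,000×34.9 + 179,000,000×S = 609,000,000×24.9
15,007,000,000 + 179,000,000·S = 15,164,100,000
S = (15,164,100,000 − 15,007,000,000) / 179,000,000 = 0.8777 ppt

0.9 ppt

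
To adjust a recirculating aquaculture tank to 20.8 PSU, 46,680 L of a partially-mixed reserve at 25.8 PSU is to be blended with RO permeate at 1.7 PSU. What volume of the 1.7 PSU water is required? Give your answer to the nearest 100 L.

12200 L

Salt balance: 46,680×25.8 + V×1.7 = (46,680+V)×20.8
1,204,344 + 1.7V = 970,944 + 20.8V
233,400 = 19.1V
V = 12,219.9 L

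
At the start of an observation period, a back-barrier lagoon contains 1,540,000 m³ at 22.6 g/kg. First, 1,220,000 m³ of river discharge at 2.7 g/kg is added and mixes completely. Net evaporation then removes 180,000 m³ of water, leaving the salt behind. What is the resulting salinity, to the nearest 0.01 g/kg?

14.77 g/kg

After mixing: salt = 1,540,000×22.6 + 1,220,000×2.7 = 38,098,000; volume = 2,760,000 m³
After evaporation: salt unchanged = 38,098,000; volume = 2,760,000 − 180,000 = 2,580,000 m³
S = 38,098,000 / 2,580,000 = 14.7667 g/kg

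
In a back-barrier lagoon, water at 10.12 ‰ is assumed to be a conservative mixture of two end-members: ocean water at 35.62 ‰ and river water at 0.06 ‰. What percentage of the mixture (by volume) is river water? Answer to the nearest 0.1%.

Let f be the freshwater fraction. Salt balance per unit volume:
f×0.06 + (1−f)×35.62 = 10.12
f = (35.62 − 10.12) / (35.62 − 0.06) = 25.5/35.56 = 0.7171

71.7%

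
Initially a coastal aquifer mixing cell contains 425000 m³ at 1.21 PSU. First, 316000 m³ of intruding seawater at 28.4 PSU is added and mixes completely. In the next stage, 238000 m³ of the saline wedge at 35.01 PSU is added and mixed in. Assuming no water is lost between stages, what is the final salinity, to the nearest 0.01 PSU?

Salt balance:
Initial salt = 425,000×1.21 = 514,250
After stage 1: salt = 514,250 + 316,000×28.4 = 9,488,650; volume = 741,000 m³; S = 12.805 PSU
After stage 2: salt = 9,488,650 + 238,000×35.01 = 17,821,030; volume = 979,000 m³
S = 17,821,030 / 979,000 = 18.2033 PSU

18.20 PSU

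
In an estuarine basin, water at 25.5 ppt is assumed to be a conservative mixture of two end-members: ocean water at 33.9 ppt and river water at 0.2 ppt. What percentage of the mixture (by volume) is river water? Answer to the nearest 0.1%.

24.9%

Let f be the freshwater fraction. Salt balance per unit volume:
f×0.2 + (1−f)×33.9 = 25.5
f = (33.9 − 25.5) / (33.9 − 0.2) = 8.4/33.7 = 0.2493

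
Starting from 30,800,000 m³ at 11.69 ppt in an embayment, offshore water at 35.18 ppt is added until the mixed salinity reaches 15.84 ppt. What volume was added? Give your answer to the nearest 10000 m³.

Salt balance: 30,800,000×11.69 + V×35.18 = (30,800,000+V)×15.84
360,052,000 + 35.18V = 487,872,000 + 15.84V
127,820,000 = 19.34V
V = 6,609,100.31 m³

6610000 m³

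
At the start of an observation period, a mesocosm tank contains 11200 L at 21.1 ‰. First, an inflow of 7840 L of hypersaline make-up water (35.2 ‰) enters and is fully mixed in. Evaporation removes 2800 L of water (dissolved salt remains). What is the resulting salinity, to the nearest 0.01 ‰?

After mixing: salt = 11,200×21.1 + 7,840×35.2 = 512,288; volume = 19,040 L
After evaporation: salt unchanged = 512,288; volume = 19,040 − 2,800 = 16,240 L
S = 512,288 / 16,240 = 31.5448 ‰

31.54 ‰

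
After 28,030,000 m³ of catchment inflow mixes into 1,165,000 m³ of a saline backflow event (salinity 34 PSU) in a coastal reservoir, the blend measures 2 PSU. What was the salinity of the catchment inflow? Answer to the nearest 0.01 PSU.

Salt balance: 1,165,000×34 + 28,030,000×S = 29,195,000×2
39,610,000 + 28,030,000·S = 58,390,000
S = (58,390,000 − 39,610,000) / 28,030,000 = 0.67 PSU

0.67 PSU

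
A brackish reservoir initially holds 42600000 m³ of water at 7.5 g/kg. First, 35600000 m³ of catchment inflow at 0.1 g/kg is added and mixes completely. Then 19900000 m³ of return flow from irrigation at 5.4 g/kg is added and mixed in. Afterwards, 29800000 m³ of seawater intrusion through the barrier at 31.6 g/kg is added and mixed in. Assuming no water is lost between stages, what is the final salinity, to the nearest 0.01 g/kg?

10.73 g/kg

Total salt / total volume:
Initial salt = 42,600,000×7.5 = 319,500,000
After stage 1: salt = 319,500,000 + 35,600,000×0.1 = 323,060,000; volume = 78,200,000 m³; S = 4.131 g/kg
After stage 2: salt = 323,060,000 + 19,900,000×5.4 = 430,520,000; volume = 98,100,000 m³; S = 4.389 g/kg
After stage 3: salt = 430,520,000 + 29,800,000×31.6 = 1,372,200,000; volume = 127,900,000 m³
S = 1,372,200,000 / 127,900,000 = 10.7287 g/kg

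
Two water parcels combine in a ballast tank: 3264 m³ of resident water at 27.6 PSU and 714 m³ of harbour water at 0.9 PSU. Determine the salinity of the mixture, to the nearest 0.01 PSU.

22.81 PSU

By conservation of dissolved salt,
salt = 3,264×27.6 + 714×0.9 = 90,086.4 + 642.6 = 90,729
volume = 3,264 + 714 = 3,978 m³
S = 90,729 / 3,978 = 22.8077 PSU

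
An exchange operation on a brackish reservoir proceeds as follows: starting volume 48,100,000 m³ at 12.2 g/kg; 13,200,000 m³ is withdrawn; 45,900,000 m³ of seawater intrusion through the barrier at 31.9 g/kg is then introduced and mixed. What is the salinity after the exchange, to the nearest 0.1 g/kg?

Remaining after removal: 34,900,000 m³ at 12.2 g/kg (salt = 425,780,000)
After addition: salt = 425,780,000 + 45,900,000×31.9 = 1,889,990,000; volume = 80,800,000 m³
S = 1,889,990,000 / 80,800,000 = 23.391 g/kg

23.4 g/kg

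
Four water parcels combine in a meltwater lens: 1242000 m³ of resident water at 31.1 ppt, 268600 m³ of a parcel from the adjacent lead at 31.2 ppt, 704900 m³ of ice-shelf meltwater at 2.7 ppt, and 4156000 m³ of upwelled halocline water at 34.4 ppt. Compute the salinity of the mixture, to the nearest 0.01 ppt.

Mass of salt is conserved:
salt = 1,242,000×31.1 + 268,600×31.2 + 704,900×2.7 + 4,156,000×34.4 = 38,626,200 + 8,380,320 + 1,903,230 + 142,966,400 = 191,876,150
volume = 1,242,000 + 268,600 + 704,900 + 4,156,000 = 6,371,500 m³
S = 191,876,150 / 6,371,500 = 30.1148 ppt

30.11 ppt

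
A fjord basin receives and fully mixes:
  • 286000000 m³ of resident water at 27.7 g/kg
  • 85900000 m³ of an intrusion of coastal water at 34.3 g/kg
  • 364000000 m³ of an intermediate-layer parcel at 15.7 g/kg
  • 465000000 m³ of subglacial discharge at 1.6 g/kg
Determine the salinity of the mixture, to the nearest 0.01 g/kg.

14.43 g/kg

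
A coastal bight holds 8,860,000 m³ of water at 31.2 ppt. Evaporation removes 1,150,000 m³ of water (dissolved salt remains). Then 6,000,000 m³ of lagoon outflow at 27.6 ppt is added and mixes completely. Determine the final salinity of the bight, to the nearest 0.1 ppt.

32.2 ppt

After evaporation: salt = 8,860,000×31.2 = 276,432,000; volume = 8,860,000 − 1,150,000 = 7,710,000 m³
After mixing: salt = 276,432,000 + 6,000,000×27.6 = 442,032,000; volume = 7,710,000 + 6,000,000 = 13,710,000 m³
S = 442,032,000 / 13,710,000 = 32.2416 ppt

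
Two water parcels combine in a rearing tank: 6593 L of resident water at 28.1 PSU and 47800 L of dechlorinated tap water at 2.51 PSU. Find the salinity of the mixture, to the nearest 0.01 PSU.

Conserving salt mass:
salt = 6,593×28.1 + 47,800×2.51 = 185,263.3 + 119,978 = 305,241.3
volume = 6,593 + 47,800 = 54,393 L
S = 305,241.3 / 54,393 = 5.6118 PSU

5.61 PSU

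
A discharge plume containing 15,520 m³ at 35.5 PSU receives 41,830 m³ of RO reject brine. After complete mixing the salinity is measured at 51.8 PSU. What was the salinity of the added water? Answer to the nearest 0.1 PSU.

Salt balance: 15,520×35.5 + 41,830×S = 57,350×51.8
550,960 + 41,830·S = 2,970,730
S = (2,970,730 − 550,960) / 41,830 = 57.8477 PSU

57.8 PSU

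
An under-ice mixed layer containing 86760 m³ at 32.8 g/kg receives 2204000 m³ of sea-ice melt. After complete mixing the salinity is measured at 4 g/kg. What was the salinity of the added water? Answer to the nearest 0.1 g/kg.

Salt balance: 86,760×32.8 + 2,204,000×S = 2,290,760×4
2,845,728 + 2,204,000·S = 9,163,040
S = (9,163,040 − 2,845,728) / 2,204,000 = 2.8663 g/kg

2.9 g/kg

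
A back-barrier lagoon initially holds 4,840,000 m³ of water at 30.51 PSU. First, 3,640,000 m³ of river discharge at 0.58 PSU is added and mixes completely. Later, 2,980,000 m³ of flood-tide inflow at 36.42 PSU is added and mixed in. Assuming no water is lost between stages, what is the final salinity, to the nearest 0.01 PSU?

By conservation of dissolved salt,
Initial salt = 4,840,000×30.51 = 147,668,400
After stage 1: salt = 147,668,400 + 3,640,000×0.58 = 149,779,600; volume = 8,480,000 m³; S = 17.663 PSU
After stage 2: salt = 149,779,600 + 2,980,000×36.42 = 258,311,200; volume = 11,460,000 m³
S = 258,311,200 / 11,460,000 = 22.5402 PSU

22.54 PSU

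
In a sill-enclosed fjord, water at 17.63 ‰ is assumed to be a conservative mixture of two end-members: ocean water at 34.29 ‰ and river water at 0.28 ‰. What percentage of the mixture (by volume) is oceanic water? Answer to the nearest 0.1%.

51.0%

Let g be the oceanic fraction. Salt balance per unit volume:
g×34.29 + (1−g)×0.28 = 17.63
g = (17.63 − 0.28) / (34.29 − 0.28) = 17.35/34.01 = 0.5101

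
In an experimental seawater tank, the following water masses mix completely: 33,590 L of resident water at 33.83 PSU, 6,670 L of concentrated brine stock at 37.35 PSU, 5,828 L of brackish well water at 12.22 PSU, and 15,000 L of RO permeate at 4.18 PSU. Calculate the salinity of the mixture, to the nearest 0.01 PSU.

24.87 PSU

By conservation of dissolved salt,
salt = 33,590×33.83 + 6,670×37.35 + 5,828×12.22 + 15,000×4.18 = 1,136,349.7 + 249,124.5 + 71,218.16 + 62,700 = 1,519,392.36
volume = 33,590 + 6,670 + 5,828 + 15,000 = 61,088 L
S = 1,519,392.36 / 61,088 = 24.8722 PSU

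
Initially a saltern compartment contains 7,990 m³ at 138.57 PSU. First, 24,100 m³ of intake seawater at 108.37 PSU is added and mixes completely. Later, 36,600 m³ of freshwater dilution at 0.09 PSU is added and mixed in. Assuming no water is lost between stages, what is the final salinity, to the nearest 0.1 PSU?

54.2 PSU

Salt balance:
Initial salt = 7,990×138.57 = 1,107,174.3
After stage 1: salt = 1,107,174.3 + 24,100×108.37 = 3,718,891.3; volume = 32,090 m³; S = 115.889 PSU
After stage 2: salt = 3,718,891.3 + 36,600×0.09 = 3,722,185.3; volume = 68,690 m³
S = 3,722,185.3 / 68,690 = 54.1882 PSU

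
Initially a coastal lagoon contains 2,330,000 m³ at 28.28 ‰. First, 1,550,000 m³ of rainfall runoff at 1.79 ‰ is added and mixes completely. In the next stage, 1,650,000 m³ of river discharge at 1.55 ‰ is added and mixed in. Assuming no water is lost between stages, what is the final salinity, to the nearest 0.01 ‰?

12.88 ‰

Mass of salt is conserved:
Initial salt = 2,330,000×28.28 = 65,892,400
After stage 1: salt = 65,892,400 + 1,550,000×1.79 = 68,666,900; volume = 3,880,000 m³; S = 17.698 ‰
After stage 2: salt = 68,666,900 + 1,650,000×1.55 = 71,224,400; volume = 5,530,000 m³
S = 71,224,400 / 5,530,000 = 12.8796 ‰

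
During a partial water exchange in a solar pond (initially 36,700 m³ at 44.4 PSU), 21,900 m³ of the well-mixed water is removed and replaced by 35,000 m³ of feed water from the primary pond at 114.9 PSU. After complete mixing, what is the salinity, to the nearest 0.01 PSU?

93.95 PSU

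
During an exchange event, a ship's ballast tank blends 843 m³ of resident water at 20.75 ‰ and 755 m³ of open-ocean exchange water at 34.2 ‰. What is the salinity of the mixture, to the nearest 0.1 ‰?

Mass of salt is conserved:
salt = 843×20.75 + 755×34.2 = 17,492.25 + 25,821 = 43,313.25
volume = 843 + 755 = 1,598 m³
S = 43,313.25 / 1,598 = 27.105 ‰

27.1 ‰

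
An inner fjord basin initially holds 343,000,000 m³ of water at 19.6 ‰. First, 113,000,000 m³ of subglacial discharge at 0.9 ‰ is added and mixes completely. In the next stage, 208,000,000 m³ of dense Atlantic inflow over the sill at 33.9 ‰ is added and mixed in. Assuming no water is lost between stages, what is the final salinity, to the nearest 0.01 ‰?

20.90 ‰

Mass of salt is conserved:
Initial salt = 343,000,000×19.6 = 6,722,800,000
After stage 1: salt = 6,722,800,000 + 113,000,000×0.9 = 6,824,500,000; volume = 456,000,000 m³; S = 14.966 ‰
After stage 2: salt = 6,824,500,000 + 208,000,000×33.9 = 13,875,700,000; volume = 664,000,000 m³
S = 13,875,700,000 / 664,000,000 = 20.8971 ‰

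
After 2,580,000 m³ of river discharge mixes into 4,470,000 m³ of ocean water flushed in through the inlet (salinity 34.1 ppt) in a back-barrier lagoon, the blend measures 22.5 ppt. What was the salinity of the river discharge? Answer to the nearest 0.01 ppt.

Salt balance: 4,470,000×34.1 + 2,580,000×S = 7,050,000×22.5
152,427,000 + 2,580,000·S = 158,625,000
S = (158,625,000 − 152,427,000) / 2,580,000 = 2.4023 ppt

2.40 ppt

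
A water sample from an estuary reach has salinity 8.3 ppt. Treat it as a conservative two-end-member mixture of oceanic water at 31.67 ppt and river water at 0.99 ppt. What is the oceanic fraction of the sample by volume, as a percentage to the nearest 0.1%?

23.8%

Let g be the oceanic fraction. Salt balance per unit volume:
g×31.67 + (1−g)×0.99 = 8.3
g = (8.3 − 0.99) / (31.67 − 0.99) = 7.31/30.68 = 0.2383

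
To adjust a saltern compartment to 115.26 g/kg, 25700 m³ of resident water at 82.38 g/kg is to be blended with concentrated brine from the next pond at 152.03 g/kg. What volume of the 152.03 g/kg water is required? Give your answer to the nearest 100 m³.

23000 m³

Salt balance: 25,700×82.38 + V×152.03 = (25,700+V)×115.26
2,117,166 + 152.03V = 2,962,182 + 115.26V
845,016 = 36.77V
V = 22,981.13 m³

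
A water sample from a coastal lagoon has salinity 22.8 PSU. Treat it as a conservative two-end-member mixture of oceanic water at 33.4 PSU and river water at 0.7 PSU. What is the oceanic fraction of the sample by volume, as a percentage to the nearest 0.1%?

67.6%

Let g be the oceanic fraction. Salt balance per unit volume:
g×33.4 + (1−g)×0.7 = 22.8
g = (22.8 − 0.7) / (33.4 − 0.7) = 22.1/32.7 = 0.6758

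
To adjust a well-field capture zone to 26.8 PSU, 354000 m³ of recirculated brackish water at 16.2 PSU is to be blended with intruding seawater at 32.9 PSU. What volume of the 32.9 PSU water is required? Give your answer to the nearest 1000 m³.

615000 m³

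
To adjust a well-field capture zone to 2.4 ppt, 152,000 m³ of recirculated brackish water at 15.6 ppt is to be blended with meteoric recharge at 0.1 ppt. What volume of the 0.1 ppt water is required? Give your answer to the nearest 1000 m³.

872000 m³

Salt balance: 152,000×15.6 + V×0.1 = (152,000+V)×2.4
2,371,200 + 0.1V = 364,800 + 2.4V
2,006,400 = 2.3V
V = 872,347.83 m³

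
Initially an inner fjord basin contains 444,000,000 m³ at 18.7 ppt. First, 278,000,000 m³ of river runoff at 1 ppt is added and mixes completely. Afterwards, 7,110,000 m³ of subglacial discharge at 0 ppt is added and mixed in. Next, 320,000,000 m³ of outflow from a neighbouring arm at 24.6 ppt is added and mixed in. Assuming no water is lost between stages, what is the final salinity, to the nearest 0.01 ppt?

15.68 ppt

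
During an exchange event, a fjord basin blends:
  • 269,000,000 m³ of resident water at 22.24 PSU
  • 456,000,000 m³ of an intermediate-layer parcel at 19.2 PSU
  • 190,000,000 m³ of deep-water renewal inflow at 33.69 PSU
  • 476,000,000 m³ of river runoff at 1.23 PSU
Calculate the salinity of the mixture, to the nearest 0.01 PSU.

15.62 PSU

Mass of salt is conserved:
salt = 269,000,000×22.24 + 456,000,000×19.2 + 190,000,000×33.69 + 476,000,000×1.23 = 5,982,560,000 + 8,755,200,000 + 6,401,100,000 + 585,480,000 = 21,724,340,000
volume = 269,000,000 + 456,000,000 + 190,000,000 + 476,000,000 = 1,391,000,000 m³
S = 21,724,340,000 / 1,391,000,000 = 15.6178 PSU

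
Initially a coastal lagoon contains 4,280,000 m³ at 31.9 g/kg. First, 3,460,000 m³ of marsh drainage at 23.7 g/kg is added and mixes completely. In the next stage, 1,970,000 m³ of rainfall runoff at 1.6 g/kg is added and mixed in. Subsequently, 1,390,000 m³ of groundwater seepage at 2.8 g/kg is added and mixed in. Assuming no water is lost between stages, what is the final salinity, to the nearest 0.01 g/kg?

20.32 g/kg

Mass of salt is conserved:
Initial salt = 4,280,000×31.9 = 136,532,000
After stage 1: salt = 136,532,000 + 3,460,000×23.7 = 218,534,000; volume = 7,740,000 m³; S = 28.234 g/kg
After stage 2: salt = 218,534,000 + 1,970,000×1.6 = 221,686,000; volume = 9,710,000 m³; S = 22.831 g/kg
After stage 3: salt = 221,686,000 + 1,390,000×2.8 = 225,578,000; volume = 11,100,000 m³
S = 225,578,000 / 11,100,000 = 20.3223 g/kg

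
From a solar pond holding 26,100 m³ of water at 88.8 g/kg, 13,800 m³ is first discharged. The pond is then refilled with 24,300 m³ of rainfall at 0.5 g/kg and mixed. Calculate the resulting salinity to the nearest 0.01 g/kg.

30.17 g/kg

Remaining after removal: 12,300 m³ at 88.8 g/kg (salt = 1,092,240)
After addition: salt = 1,092,240 + 24,300×0.5 = 1,104,390; volume = 36,600 m³
S = 1,104,390 / 36,600 = 30.1746 g/kg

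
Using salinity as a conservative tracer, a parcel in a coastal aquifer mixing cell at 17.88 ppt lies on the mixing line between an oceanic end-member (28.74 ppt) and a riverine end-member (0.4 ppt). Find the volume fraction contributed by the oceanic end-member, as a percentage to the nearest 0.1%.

Let g be the oceanic fraction. Salt balance per unit volume:
g×28.74 + (1−g)×0.4 = 17.88
g = (17.88 − 0.4) / (28.74 − 0.4) = 17.48/28.34 = 0.6168

61.7%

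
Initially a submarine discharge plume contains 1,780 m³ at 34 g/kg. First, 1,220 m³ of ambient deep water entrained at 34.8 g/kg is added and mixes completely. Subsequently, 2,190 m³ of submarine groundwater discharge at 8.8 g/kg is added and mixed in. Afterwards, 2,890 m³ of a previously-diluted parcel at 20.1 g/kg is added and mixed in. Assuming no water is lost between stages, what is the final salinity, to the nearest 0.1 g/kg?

22.3 g/kg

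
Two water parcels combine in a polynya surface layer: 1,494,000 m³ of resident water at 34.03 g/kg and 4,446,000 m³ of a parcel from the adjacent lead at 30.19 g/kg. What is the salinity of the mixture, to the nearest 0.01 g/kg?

By conservation of dissolved salt,
salt = 1,494,000×34.03 + 4,446,000×30.19 = 50,840,820 + 134,224,740 = 185,065,560
volume = 1,494,000 + 4,446,000 = 5,940,000 m³
S = 185,065,560 / 5,940,000 = 31.1558 g/kg

31.16 g/kg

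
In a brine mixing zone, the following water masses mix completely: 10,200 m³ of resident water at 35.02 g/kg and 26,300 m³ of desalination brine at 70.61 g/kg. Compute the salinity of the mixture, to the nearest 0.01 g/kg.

Conserving salt mass:
salt = 10,200×35.02 + 26,300×70.61 = 357,204 + 1,857,043 = 2,214,247
volume = 10,200 + 26,300 = 36,500 m³
S = 2,214,247 / 36,500 = 60.6643 g/kg

60.66 g/kg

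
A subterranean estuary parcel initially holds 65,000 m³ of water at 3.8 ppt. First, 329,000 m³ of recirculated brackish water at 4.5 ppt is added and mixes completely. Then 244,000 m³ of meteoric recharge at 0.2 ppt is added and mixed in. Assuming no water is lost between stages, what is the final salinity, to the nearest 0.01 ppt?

2.78 ppt

Weighted by volume,
Initial salt = 65,000×3.8 = 247,000
After stage 1: salt = 247,000 + 329,000×4.5 = 1,727,500; volume = 394,000 m³; S = 4.385 ppt
After stage 2: salt = 1,727,500 + 244,000×0.2 = 1,776,300; volume = 638,000 m³
S = 1,776,300 / 638,000 = 2.7842 ppt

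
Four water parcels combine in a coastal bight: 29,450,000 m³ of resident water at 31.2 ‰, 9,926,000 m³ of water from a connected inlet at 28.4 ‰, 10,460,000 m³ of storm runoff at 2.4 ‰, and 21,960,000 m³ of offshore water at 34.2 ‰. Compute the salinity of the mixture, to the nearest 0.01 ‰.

27.53 ‰

Conserving salt mass:
salt = 29,450,000×31.2 + 9,926,000×28.4 + 10,460,000×2.4 + 21,960,000×34.2 = 918,840,000 + 281,898,400 + 25,104,000 + 751,032,000 = 1,976,874,400
volume = 29,450,000 + 9,926,000 + 10,460,000 + 21,960,000 = 71,796,000 m³
S = 1,976,874,400 / 71,796,000 = 27.5346 ‰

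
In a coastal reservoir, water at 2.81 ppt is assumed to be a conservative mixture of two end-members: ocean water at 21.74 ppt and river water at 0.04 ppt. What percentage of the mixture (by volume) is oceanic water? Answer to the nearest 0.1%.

12.8%

Let g be the oceanic fraction. Salt balance per unit volume:
g×21.74 + (1−g)×0.04 = 2.81
g = (2.81 − 0.04) / (21.74 − 0.04) = 2.77/21.7 = 0.1276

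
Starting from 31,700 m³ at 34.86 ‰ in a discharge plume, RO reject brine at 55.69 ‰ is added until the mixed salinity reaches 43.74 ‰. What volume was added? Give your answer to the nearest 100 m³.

23600 m³

Salt balance: 31,700×34.86 + V×55.69 = (31,700+V)×43.74
1,105,062 + 55.69V = 1,386,558 + 43.74V
281,496 = 11.95V
V = 23,556.15 m³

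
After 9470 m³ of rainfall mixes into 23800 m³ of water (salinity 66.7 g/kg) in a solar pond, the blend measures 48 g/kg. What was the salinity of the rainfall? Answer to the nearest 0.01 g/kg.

1.00 g/kg

Salt balance: 23,800×66.7 + 9,470×S = 33,270×48
1,587,460 + 9,470·S = 1,596,960
S = (1,596,960 − 1,587,460) / 9,470 = 1.0032 g/kg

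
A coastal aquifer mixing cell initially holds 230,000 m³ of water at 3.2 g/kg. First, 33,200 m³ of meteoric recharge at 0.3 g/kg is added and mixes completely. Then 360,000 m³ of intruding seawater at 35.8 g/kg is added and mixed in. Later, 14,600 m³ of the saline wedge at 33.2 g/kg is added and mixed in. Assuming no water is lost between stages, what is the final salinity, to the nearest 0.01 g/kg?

Conserving salt mass:
Initial salt = 230,000×3.2 = 736,000
After stage 1: salt = 736,000 + 33,200×0.3 = 745,960; volume = 263,200 m³; S = 2.834 g/kg
After stage 2: salt = 745,960 + 360,000×35.8 = 13,633,960; volume = 623,200 m³; S = 21.877 g/kg
After stage 3: salt = 13,633,960 + 14,600×33.2 = 14,118,680; volume = 637,800 m³
S = 14,118,680 / 637,800 = 22.1365 g/kg

22.14 g/kg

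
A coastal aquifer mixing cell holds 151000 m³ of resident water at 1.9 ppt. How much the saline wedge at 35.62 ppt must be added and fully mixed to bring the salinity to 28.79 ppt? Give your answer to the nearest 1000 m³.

594000 m³

Salt balance: 151,000×1.9 + V×35.62 = (151,000+V)×28.79
286,900 + 35.62V = 4,347,290 + 28.79V
4,060,390 = 6.83V
V = 594,493.41 m³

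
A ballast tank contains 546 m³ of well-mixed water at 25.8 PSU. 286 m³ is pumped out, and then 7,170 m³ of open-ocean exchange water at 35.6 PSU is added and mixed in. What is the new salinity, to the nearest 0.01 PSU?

Remaining after removal: 260 m³ at 25.8 PSU (salt = 6,708)
After addition: salt = 6,708 + 7,170×35.6 = 261,960; volume = 7,430 m³
S = 261,960 / 7,430 = 35.2571 PSU

35.26 PSU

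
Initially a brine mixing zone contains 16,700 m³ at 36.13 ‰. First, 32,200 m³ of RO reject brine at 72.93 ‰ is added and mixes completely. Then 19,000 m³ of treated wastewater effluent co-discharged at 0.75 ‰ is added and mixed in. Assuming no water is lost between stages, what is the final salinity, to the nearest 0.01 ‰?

43.68 ‰

Total salt / total volume:
Initial salt = 16,700×36.13 = 603,371
After stage 1: salt = 603,371 + 32,200×72.93 = 2,951,717; volume = 48,900 m³; S = 60.362 ‰
After stage 2: salt = 2,951,717 + 19,000×0.75 = 2,965,967; volume = 67,900 m³
S = 2,965,967 / 67,900 = 43.6814 ‰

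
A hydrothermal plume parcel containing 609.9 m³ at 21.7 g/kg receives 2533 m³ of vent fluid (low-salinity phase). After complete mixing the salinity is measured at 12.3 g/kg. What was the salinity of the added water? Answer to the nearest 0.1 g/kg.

Salt balance: 609.9×21.7 + 2,533×S = 3,142.9×12.3
13,234.83 + 2,533·S = 38,657.67
S = (38,657.67 − 13,234.83) / 2,533 = 10.0367 g/kg

10.0 g/kg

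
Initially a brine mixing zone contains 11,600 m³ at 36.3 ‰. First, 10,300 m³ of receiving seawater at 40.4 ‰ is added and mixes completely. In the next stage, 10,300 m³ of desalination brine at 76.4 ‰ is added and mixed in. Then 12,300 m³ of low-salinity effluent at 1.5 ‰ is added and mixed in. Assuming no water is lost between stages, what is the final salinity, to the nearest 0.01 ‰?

36.91 ‰

Conserving salt mass:
Initial salt = 11,600×36.3 = 421,080
After stage 1: salt = 421,080 + 10,300×40.4 = 837,200; volume = 21,900 m³; S = 38.228 ‰
After stage 2: salt = 837,200 + 10,300×76.4 = 1,624,120; volume = 32,200 m³; S = 50.439 ‰
After stage 3: salt = 1,624,120 + 12,300×1.5 = 1,642,570; volume = 44,500 m³
S = 1,642,570 / 44,500 = 36.9117 ‰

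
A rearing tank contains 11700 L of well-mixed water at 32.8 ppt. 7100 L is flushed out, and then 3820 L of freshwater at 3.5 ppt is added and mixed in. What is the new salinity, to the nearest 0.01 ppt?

19.51 ppt

Remaining after removal: 4,600 L at 32.8 ppt (salt = 150,880)
After addition: salt = 150,880 + 3,820×3.5 = 164,250; volume = 8,420 L
S = 164,250 / 8,420 = 19.5071 ppt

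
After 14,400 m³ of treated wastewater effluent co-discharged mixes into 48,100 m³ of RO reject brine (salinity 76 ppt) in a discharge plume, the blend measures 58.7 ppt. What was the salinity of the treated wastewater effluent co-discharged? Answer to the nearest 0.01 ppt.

0.91 ppt

Salt balance: 48,100×76 + 14,400×S = 62,500×58.7
3,655,600 + 14,400·S = 3,668,750
S = (3,668,750 − 3,655,600) / 14,400 = 0.9132 ppt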